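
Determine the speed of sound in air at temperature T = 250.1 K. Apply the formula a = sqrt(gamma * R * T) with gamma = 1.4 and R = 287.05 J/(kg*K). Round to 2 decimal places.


Step 1: gamma * R * T = 1.4 * 287.05 * 250.1 = 100507.687
Step 2: a = sqrt(100507.687) = 317.03 m/s

317.03


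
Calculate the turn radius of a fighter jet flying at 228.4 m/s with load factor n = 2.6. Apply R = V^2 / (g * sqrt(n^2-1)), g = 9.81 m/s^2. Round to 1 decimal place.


Step 1: V^2 = 228.4^2 = 52166.56
Step 2: n^2 - 1 = 2.6^2 - 1 = 5.76
Step 3: sqrt(5.76) = 2.4
Step 4: R = 52166.56 / (9.81 * 2.4) = 2215.7 m

2215.7


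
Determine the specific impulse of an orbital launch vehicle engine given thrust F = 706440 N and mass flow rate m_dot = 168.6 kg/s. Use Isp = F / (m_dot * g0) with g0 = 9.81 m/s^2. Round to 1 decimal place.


Step 1: m_dot * g0 = 168.6 * 9.81 = 1653.97
Step 2: Isp = 706440 / 1653.97 = 427.1 s

427.1


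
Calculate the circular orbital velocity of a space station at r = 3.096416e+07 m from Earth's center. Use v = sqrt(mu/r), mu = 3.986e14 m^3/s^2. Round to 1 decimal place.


Step 1: mu / r = 3.986e14 / 3.096416e+07 = 12872947.3042
Step 2: v = sqrt(12872947.3042) = 3587.9 m/s

3587.9


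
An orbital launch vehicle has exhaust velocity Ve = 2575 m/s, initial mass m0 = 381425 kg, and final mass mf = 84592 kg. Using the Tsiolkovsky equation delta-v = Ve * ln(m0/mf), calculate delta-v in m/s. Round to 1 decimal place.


Step 1: Mass ratio m0/mf = 381425 / 84592 = 4.508996
Step 2: ln(4.508996) = 1.506075
Step 3: delta-v = 2575 * 1.506075 = 3878.1 m/s

3878.1


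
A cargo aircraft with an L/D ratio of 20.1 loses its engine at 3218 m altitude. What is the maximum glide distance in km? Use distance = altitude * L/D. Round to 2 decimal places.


Step 1: Glide distance = altitude * L/D = 3218 * 20.1 = 64681.8 m
Step 2: Convert to km: 64681.8 / 1000 = 64.68 km

64.68


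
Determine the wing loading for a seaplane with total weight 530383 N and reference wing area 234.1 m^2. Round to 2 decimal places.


Step 1: Wing loading = W / S = 530383 / 234.1
Step 2: Wing loading = 2265.63 N/m^2

2265.63


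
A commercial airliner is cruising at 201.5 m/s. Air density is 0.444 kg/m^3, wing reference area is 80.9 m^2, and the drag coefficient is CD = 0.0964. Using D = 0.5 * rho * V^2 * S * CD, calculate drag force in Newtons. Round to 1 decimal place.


Step 1: Dynamic pressure q = 0.5 * 0.444 * 201.5^2 = 9013.6995 Pa
Step 2: Drag D = q * S * CD = 9013.6995 * 80.9 * 0.0964
Step 3: D = 70295.7 N

70295.7


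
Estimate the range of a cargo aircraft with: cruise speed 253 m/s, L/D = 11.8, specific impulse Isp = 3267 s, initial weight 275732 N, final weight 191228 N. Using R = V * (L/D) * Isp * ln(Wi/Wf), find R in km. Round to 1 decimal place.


Step 1: Coefficient = V * (L/D) * Isp = 253 * 11.8 * 3267 = 9753301.8 m
Step 2: Wi/Wf = 275732 / 191228 = 1.441902
Step 3: ln(1.441902) = 0.365963
Step 4: R = 9753301.8 * 0.365963 = 3569347.1 m = 3569.3 km

3569.3


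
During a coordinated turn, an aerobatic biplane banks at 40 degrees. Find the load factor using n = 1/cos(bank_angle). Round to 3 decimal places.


Step 1: Convert 40 degrees to radians = 0.698132
Step 2: cos(40 deg) = 0.766044
Step 3: n = 1 / 0.766044 = 1.305

1.305


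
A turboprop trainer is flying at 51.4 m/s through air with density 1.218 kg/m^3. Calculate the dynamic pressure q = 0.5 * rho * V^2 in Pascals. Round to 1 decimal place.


Step 1: V^2 = 51.4^2 = 2641.96
Step 2: q = 0.5 * 1.218 * 2641.96
Step 3: q = 1609.0 Pa

1609.0


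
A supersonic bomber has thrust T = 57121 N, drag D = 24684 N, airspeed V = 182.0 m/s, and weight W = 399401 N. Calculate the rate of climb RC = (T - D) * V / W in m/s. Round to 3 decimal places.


Step 1: Excess thrust = T - D = 57121 - 24684 = 32437 N
Step 2: Excess power = 32437 * 182.0 = 5903534.0 W
Step 3: RC = 5903534.0 / 399401 = 14.781 m/s

14.781


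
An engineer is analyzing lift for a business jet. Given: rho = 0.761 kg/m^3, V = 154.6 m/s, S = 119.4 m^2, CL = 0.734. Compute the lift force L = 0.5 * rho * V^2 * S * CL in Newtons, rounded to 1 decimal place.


Step 1: Calculate dynamic pressure q = 0.5 * 0.761 * 154.6^2 = 0.5 * 0.761 * 23901.16 = 9094.3914 Pa
Step 2: Multiply by wing area and lift coefficient: L = 9094.3914 * 119.4 * 0.734
Step 3: L = 1085870.3308 * 0.734 = 797028.8 N

797028.8


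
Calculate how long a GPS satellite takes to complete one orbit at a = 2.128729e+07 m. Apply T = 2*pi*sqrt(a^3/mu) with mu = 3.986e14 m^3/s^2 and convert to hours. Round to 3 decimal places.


Step 1: a^3 / mu = 9.646308e+21 / 3.986e14 = 2.420047e+07
Step 2: sqrt(2.420047e+07) = 4919.3975 s
Step 3: T = 2*pi * 4919.3975 = 30909.49 s
Step 4: T in hours = 30909.49 / 3600 = 8.586 hours

8.586


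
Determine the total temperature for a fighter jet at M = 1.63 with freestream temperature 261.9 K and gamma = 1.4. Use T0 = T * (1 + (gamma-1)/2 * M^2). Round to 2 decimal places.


Step 1: (gamma-1)/2 = 0.2
Step 2: M^2 = 2.6569
Step 3: 1 + 0.2 * 2.6569 = 1.53138
Step 4: T0 = 261.9 * 1.53138 = 401.07 K

401.07


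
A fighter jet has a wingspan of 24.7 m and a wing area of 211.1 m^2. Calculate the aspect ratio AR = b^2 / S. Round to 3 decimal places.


Step 1: b^2 = 24.7^2 = 610.09
Step 2: AR = 610.09 / 211.1 = 2.890

2.890


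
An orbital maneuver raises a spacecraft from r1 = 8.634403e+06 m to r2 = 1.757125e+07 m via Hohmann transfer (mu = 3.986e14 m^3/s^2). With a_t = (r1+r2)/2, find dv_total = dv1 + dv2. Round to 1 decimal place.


Step 1: Transfer semi-major axis a_t = (8.634403e+06 + 1.757125e+07) / 2 = 1.310283e+07 m
Step 2: v1 (circular at r1) = sqrt(mu/r1) = 6794.42 m/s
Step 3: v_t1 = sqrt(mu*(2/r1 - 1/a_t)) = 7868.13 m/s
Step 4: dv1 = |7868.13 - 6794.42| = 1073.7 m/s
Step 5: v2 (circular at r2) = 4762.85 m/s, v_t2 = 3866.35 m/s
Step 6: dv2 = |4762.85 - 3866.35| = 896.51 m/s
Step 7: Total delta-v = 1073.7 + 896.51 = 1970.2 m/s

1970.2


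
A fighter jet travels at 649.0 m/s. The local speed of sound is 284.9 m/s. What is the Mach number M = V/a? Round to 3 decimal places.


Step 1: M = V / a = 649.0 / 284.9
Step 2: M = 2.278

2.278


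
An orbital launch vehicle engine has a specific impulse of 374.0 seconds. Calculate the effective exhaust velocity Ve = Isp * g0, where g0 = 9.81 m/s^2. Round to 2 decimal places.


Step 1: Ve = Isp * g0 = 374.0 * 9.81
Step 2: Ve = 3668.94 m/s

3668.94


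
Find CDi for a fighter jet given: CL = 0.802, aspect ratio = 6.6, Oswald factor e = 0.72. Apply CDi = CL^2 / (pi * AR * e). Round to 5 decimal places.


Step 1: CL^2 = 0.802^2 = 0.643204
Step 2: pi * AR * e = 3.14159 * 6.6 * 0.72 = 14.928848
Step 3: CDi = 0.643204 / 14.928848 = 0.04308

0.04308


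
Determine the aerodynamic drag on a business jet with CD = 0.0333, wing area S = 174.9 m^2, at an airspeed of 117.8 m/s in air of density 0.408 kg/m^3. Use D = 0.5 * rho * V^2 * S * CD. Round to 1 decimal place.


Step 1: Dynamic pressure q = 0.5 * 0.408 * 117.8^2 = 2830.8754 Pa
Step 2: Drag D = q * S * CD = 2830.8754 * 174.9 * 0.0333
Step 3: D = 16487.5 N

16487.5


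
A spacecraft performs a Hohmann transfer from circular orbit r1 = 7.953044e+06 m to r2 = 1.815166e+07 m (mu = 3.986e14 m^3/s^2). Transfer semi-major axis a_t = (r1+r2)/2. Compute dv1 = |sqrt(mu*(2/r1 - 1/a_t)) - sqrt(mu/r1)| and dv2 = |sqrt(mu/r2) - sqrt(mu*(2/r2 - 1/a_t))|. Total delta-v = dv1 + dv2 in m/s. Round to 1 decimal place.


Step 1: Transfer semi-major axis a_t = (7.953044e+06 + 1.815166e+07) / 2 = 1.305235e+07 m
Step 2: v1 (circular at r1) = sqrt(mu/r1) = 7079.49 m/s
Step 3: v_t1 = sqrt(mu*(2/r1 - 1/a_t)) = 8348.64 m/s
Step 4: dv1 = |8348.64 - 7079.49| = 1269.15 m/s
Step 5: v2 (circular at r2) = 4686.09 m/s, v_t2 = 3657.91 m/s
Step 6: dv2 = |4686.09 - 3657.91| = 1028.18 m/s
Step 7: Total delta-v = 1269.15 + 1028.18 = 2297.3 m/s

2297.3


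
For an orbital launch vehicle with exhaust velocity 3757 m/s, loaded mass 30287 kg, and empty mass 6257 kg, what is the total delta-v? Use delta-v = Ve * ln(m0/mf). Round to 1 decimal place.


Step 1: Mass ratio m0/mf = 30287 / 6257 = 4.840499
Step 2: ln(4.840499) = 1.577018
Step 3: delta-v = 3757 * 1.577018 = 5924.9 m/s

5924.9


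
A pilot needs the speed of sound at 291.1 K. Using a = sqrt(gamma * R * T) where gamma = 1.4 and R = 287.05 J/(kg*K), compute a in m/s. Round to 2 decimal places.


Step 1: gamma * R * T = 1.4 * 287.05 * 291.1 = 116984.357
Step 2: a = sqrt(116984.357) = 342.03 m/s

342.03


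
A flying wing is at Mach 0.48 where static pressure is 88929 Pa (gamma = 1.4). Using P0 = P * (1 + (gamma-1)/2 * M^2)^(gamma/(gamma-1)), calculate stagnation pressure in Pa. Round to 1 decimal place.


Step 1: (gamma-1)/2 * M^2 = 0.2 * 0.2304 = 0.04608
Step 2: 1 + 0.04608 = 1.04608
Step 3: Exponent gamma/(gamma-1) = 3.5
Step 4: P0 = 88929 * 1.04608^3.5 = 104116.7 Pa

104116.7


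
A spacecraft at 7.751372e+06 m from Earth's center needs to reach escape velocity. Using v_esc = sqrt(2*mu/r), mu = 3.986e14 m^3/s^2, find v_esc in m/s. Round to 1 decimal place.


Step 1: 2*mu/r = 2 * 3.986e14 / 7.751372e+06 = 102846309.0147
Step 2: v_esc = sqrt(102846309.0147) = 10141.3 m/s

10141.3


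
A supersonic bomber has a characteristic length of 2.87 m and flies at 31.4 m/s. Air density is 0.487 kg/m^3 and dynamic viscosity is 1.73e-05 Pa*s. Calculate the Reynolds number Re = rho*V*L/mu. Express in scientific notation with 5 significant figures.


Step 1: Numerator = rho * V * L = 0.487 * 31.4 * 2.87 = 43.887466
Step 2: Re = 43.887466 / 1.73e-05
Step 3: Re = 2.5368e+06

2.5368e+06


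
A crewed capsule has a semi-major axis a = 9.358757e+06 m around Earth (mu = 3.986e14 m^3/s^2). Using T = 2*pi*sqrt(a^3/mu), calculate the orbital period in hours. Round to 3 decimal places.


Step 1: a^3 / mu = 8.196992e+20 / 3.986e14 = 2.056446e+06
Step 2: sqrt(2.056446e+06) = 1434.0312 s
Step 3: T = 2*pi * 1434.0312 = 9010.28 s
Step 4: T in hours = 9010.28 / 3600 = 2.503 hours

2.503


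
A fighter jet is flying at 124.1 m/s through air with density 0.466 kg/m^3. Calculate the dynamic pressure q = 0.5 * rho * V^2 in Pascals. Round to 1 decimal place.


Step 1: V^2 = 124.1^2 = 15400.81
Step 2: q = 0.5 * 0.466 * 15400.81
Step 3: q = 3588.4 Pa

3588.4


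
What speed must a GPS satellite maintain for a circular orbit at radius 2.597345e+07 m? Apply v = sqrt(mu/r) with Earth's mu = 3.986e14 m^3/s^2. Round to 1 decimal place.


Step 1: mu / r = 3.986e14 / 2.597345e+07 = 15346440.3073
Step 2: v = sqrt(15346440.3073) = 3917.5 m/s

3917.5


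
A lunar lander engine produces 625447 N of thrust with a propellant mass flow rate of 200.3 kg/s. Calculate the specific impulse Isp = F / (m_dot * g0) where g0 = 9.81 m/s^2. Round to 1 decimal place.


Step 1: m_dot * g0 = 200.3 * 9.81 = 1964.94
Step 2: Isp = 625447 / 1964.94 = 318.3 s

318.3


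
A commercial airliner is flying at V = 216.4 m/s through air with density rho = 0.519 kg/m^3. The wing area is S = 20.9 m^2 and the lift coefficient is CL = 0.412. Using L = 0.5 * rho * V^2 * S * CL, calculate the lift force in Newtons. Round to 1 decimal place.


Step 1: Calculate dynamic pressure q = 0.5 * 0.519 * 216.4^2 = 0.5 * 0.519 * 46828.96 = 12152.1151 Pa
Step 2: Multiply by wing area and lift coefficient: L = 12152.1151 * 20.9 * 0.412
Step 3: L = 253979.206 * 0.412 = 104639.4 N

104639.4


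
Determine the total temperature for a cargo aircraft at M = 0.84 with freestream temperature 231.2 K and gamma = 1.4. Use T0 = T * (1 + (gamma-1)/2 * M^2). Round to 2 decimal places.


Step 1: (gamma-1)/2 = 0.2
Step 2: M^2 = 0.7056
Step 3: 1 + 0.2 * 0.7056 = 1.14112
Step 4: T0 = 231.2 * 1.14112 = 263.83 K

263.83


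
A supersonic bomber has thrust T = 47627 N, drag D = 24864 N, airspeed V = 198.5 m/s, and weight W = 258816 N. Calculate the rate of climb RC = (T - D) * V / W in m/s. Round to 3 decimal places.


Step 1: Excess thrust = T - D = 47627 - 24864 = 22763 N
Step 2: Excess power = 22763 * 198.5 = 4518455.5 W
Step 3: RC = 4518455.5 / 258816 = 17.458 m/s

17.458


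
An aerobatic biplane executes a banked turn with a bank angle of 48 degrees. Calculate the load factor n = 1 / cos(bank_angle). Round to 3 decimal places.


Step 1: Convert 48 degrees to radians = 0.837758
Step 2: cos(48 deg) = 0.669131
Step 3: n = 1 / 0.669131 = 1.494

1.494


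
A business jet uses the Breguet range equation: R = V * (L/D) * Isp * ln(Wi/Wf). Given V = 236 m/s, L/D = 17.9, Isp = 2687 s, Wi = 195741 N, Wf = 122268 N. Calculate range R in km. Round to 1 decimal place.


Step 1: Coefficient = V * (L/D) * Isp = 236 * 17.9 * 2687 = 11350962.8 m
Step 2: Wi/Wf = 195741 / 122268 = 1.600918
Step 3: ln(1.600918) = 0.470577
Step 4: R = 11350962.8 * 0.470577 = 5341502.0 m = 5341.5 km

5341.5


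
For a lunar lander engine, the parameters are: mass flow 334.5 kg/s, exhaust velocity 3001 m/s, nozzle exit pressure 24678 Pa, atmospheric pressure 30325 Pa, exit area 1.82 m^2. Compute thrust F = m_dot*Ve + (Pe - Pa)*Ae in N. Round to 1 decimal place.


Step 1: Momentum thrust = m_dot * Ve = 334.5 * 3001 = 1003834.5 N
Step 2: Pressure thrust = (Pe - Pa) * Ae = (24678 - 30325) * 1.82 = -10277.54 N
Step 3: Total thrust F = 1003834.5 + -10277.54 = 993557.0 N

993557.0


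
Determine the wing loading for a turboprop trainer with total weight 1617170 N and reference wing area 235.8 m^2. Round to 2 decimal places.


Step 1: Wing loading = W / S = 1617170 / 235.8
Step 2: Wing loading = 6858.23 N/m^2

6858.23


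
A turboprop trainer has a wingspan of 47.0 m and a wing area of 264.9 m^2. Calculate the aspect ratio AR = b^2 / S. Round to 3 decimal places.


Step 1: b^2 = 47.0^2 = 2209.0
Step 2: AR = 2209.0 / 264.9 = 8.339

8.339


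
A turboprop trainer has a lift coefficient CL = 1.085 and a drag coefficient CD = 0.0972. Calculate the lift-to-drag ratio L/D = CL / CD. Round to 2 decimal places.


Step 1: L/D = CL / CD = 1.085 / 0.0972
Step 2: L/D = 11.16

11.16


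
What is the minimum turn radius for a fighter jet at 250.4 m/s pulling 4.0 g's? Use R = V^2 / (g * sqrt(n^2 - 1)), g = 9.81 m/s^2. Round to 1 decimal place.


Step 1: V^2 = 250.4^2 = 62700.16
Step 2: n^2 - 1 = 4.0^2 - 1 = 15.0
Step 3: sqrt(15.0) = 3.872983
Step 4: R = 62700.16 / (9.81 * 3.872983) = 1650.3 m

1650.3


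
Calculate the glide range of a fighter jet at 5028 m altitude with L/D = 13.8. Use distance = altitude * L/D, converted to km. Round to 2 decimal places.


Step 1: Glide distance = altitude * L/D = 5028 * 13.8 = 69386.4 m
Step 2: Convert to km: 69386.4 / 1000 = 69.39 km

69.39


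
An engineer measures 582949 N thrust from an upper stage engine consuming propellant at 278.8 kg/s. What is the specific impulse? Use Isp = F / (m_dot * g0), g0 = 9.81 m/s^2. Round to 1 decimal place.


Step 1: m_dot * g0 = 278.8 * 9.81 = 2735.03
Step 2: Isp = 582949 / 2735.03 = 213.1 s

213.1


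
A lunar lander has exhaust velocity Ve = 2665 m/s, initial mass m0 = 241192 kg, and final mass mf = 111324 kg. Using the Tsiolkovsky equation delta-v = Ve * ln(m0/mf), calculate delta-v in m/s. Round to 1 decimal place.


Step 1: Mass ratio m0/mf = 241192 / 111324 = 2.166577
Step 2: ln(2.166577) = 0.773148
Step 3: delta-v = 2665 * 0.773148 = 2060.4 m/s

2060.4


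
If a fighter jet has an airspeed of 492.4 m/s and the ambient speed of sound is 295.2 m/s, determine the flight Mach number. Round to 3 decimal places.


Step 1: M = V / a = 492.4 / 295.2
Step 2: M = 1.668

1.668


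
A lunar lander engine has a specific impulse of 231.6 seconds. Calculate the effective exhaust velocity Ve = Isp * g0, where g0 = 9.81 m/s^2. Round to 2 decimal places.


Step 1: Ve = Isp * g0 = 231.6 * 9.81
Step 2: Ve = 2272.00 m/s

2272.00


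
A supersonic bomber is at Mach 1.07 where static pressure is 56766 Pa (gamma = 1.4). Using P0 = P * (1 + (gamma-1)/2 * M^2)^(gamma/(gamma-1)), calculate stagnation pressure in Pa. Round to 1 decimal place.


Step 1: (gamma-1)/2 * M^2 = 0.2 * 1.1449 = 0.22898
Step 2: 1 + 0.22898 = 1.22898
Step 3: Exponent gamma/(gamma-1) = 3.5
Step 4: P0 = 56766 * 1.22898^3.5 = 116814.1 Pa

116814.1


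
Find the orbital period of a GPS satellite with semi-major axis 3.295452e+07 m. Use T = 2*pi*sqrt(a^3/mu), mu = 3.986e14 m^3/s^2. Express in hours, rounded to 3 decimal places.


Step 1: a^3 / mu = 3.578862e+22 / 3.986e14 = 8.978580e+07
Step 2: sqrt(8.978580e+07) = 9475.5371 s
Step 3: T = 2*pi * 9475.5371 = 59536.56 s
Step 4: T in hours = 59536.56 / 3600 = 16.538 hours

16.538


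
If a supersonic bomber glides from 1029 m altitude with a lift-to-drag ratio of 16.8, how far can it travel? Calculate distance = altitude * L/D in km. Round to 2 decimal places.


Step 1: Glide distance = altitude * L/D = 1029 * 16.8 = 17287.2 m
Step 2: Convert to km: 17287.2 / 1000 = 17.29 km

17.29


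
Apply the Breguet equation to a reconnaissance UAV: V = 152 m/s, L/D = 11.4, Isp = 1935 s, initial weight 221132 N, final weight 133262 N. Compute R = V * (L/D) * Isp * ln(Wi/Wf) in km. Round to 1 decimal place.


Step 1: Coefficient = V * (L/D) * Isp = 152 * 11.4 * 1935 = 3352968.0 m
Step 2: Wi/Wf = 221132 / 133262 = 1.659378
Step 3: ln(1.659378) = 0.506443
Step 4: R = 3352968.0 * 0.506443 = 1698086.1 m = 1698.1 km

1698.1


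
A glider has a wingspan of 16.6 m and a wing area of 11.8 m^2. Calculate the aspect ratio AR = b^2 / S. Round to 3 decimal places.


Step 1: b^2 = 16.6^2 = 275.56
Step 2: AR = 275.56 / 11.8 = 23.353

23.353


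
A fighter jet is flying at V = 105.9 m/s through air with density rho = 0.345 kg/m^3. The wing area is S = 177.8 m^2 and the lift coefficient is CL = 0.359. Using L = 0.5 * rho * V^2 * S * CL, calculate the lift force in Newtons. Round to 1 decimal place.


Step 1: Calculate dynamic pressure q = 0.5 * 0.345 * 105.9^2 = 0.5 * 0.345 * 11214.81 = 1934.5547 Pa
Step 2: Multiply by wing area and lift coefficient: L = 1934.5547 * 177.8 * 0.359
Step 3: L = 343963.8301 * 0.359 = 123483.0 N

123483.0


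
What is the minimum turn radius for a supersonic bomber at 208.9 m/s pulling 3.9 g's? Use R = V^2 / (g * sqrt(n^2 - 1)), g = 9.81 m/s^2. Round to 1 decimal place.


Step 1: V^2 = 208.9^2 = 43639.21
Step 2: n^2 - 1 = 3.9^2 - 1 = 14.21
Step 3: sqrt(14.21) = 3.769615
Step 4: R = 43639.21 / (9.81 * 3.769615) = 1180.1 m

1180.1


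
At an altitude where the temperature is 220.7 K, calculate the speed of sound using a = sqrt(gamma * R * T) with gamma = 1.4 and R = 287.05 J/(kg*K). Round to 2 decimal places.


Step 1: gamma * R * T = 1.4 * 287.05 * 220.7 = 88692.709
Step 2: a = sqrt(88692.709) = 297.81 m/s

297.81


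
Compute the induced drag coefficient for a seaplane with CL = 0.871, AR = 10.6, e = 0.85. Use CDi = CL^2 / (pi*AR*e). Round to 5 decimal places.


Step 1: CL^2 = 0.871^2 = 0.758641
Step 2: pi * AR * e = 3.14159 * 10.6 * 0.85 = 28.30575
Step 3: CDi = 0.758641 / 28.30575 = 0.02680

0.02680


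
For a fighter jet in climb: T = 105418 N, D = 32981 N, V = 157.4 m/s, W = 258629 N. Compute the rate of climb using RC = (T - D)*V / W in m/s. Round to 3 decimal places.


Step 1: Excess thrust = T - D = 105418 - 32981 = 72437 N
Step 2: Excess power = 72437 * 157.4 = 11401583.8 W
Step 3: RC = 11401583.8 / 258629 = 44.085 m/s

44.085


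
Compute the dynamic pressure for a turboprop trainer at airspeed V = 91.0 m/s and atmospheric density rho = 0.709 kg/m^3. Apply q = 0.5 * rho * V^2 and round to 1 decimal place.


Step 1: V^2 = 91.0^2 = 8281.0
Step 2: q = 0.5 * 0.709 * 8281.0
Step 3: q = 2935.6 Pa

2935.6


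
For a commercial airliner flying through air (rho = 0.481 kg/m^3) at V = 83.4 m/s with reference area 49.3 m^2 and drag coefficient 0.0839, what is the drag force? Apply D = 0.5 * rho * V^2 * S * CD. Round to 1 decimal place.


Step 1: Dynamic pressure q = 0.5 * 0.481 * 83.4^2 = 1672.8122 Pa
Step 2: Drag D = q * S * CD = 1672.8122 * 49.3 * 0.0839
Step 3: D = 6919.2 N

6919.2


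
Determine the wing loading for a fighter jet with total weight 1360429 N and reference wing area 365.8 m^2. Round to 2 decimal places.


Step 1: Wing loading = W / S = 1360429 / 365.8
Step 2: Wing loading = 3719.05 N/m^2

3719.05


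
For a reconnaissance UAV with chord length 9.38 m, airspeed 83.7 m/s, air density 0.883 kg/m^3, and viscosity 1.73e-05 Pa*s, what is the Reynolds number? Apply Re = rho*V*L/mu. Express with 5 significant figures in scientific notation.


Step 1: Numerator = rho * V * L = 0.883 * 83.7 * 9.38 = 693.248598
Step 2: Re = 693.248598 / 1.73e-05
Step 3: Re = 4.0072e+07

4.0072e+07


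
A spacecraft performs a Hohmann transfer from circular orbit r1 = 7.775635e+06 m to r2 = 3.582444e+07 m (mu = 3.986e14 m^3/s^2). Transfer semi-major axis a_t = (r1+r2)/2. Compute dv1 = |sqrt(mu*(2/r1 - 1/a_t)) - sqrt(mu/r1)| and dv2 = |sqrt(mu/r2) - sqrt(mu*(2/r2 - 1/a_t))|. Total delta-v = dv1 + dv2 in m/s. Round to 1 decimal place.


Step 1: Transfer semi-major axis a_t = (7.775635e+06 + 3.582444e+07) / 2 = 2.180004e+07 m
Step 2: v1 (circular at r1) = sqrt(mu/r1) = 7159.8 m/s
Step 3: v_t1 = sqrt(mu*(2/r1 - 1/a_t)) = 9178.29 m/s
Step 4: dv1 = |9178.29 - 7159.8| = 2018.49 m/s
Step 5: v2 (circular at r2) = 3335.64 m/s, v_t2 = 1992.13 m/s
Step 6: dv2 = |3335.64 - 1992.13| = 1343.51 m/s
Step 7: Total delta-v = 2018.49 + 1343.51 = 3362.0 m/s

3362.0


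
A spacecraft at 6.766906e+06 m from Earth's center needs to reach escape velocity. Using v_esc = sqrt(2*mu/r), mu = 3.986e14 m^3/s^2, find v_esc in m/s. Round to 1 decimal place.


Step 1: 2*mu/r = 2 * 3.986e14 / 6.766906e+06 = 117808641.054
Step 2: v_esc = sqrt(117808641.054) = 10854.0 m/s

10854.0


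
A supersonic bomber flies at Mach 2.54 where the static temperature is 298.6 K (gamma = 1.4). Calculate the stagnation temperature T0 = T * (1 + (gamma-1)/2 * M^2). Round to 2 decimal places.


Step 1: (gamma-1)/2 = 0.2
Step 2: M^2 = 6.4516
Step 3: 1 + 0.2 * 6.4516 = 2.29032
Step 4: T0 = 298.6 * 2.29032 = 683.89 K

683.89


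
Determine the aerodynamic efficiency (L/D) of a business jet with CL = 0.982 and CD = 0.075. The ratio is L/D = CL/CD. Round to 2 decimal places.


Step 1: L/D = CL / CD = 0.982 / 0.075
Step 2: L/D = 13.09

13.09


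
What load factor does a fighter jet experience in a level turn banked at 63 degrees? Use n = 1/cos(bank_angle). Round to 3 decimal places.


Step 1: Convert 63 degrees to radians = 1.099557
Step 2: cos(63 deg) = 0.45399
Step 3: n = 1 / 0.45399 = 2.203

2.203


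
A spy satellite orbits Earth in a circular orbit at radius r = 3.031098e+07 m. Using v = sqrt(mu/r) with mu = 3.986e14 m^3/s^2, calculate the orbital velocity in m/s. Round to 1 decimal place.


Step 1: mu / r = 3.986e14 / 3.031098e+07 = 13150350.1371
Step 2: v = sqrt(13150350.1371) = 3626.3 m/s

3626.3


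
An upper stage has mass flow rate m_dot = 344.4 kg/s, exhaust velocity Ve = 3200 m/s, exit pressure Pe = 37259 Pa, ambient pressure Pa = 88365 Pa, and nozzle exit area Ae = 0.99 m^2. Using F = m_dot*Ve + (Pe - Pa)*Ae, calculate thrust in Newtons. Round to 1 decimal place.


Step 1: Momentum thrust = m_dot * Ve = 344.4 * 3200 = 1102080.0 N
Step 2: Pressure thrust = (Pe - Pa) * Ae = (37259 - 88365) * 0.99 = -50594.94 N
Step 3: Total thrust F = 1102080.0 + -50594.94 = 1051485.1 N

1051485.1


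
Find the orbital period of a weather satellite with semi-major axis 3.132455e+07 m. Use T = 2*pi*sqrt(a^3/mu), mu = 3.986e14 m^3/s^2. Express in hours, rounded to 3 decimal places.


Step 1: a^3 / mu = 3.073651e+22 / 3.986e14 = 7.711116e+07
Step 2: sqrt(7.711116e+07) = 8781.2959 s
Step 3: T = 2*pi * 8781.2959 = 55174.51 s
Step 4: T in hours = 55174.51 / 3600 = 15.326 hours

15.326


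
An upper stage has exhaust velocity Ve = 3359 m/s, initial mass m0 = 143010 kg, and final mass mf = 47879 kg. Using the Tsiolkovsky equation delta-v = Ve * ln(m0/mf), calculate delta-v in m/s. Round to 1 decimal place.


Step 1: Mass ratio m0/mf = 143010 / 47879 = 2.986904
Step 2: ln(2.986904) = 1.094238
Step 3: delta-v = 3359 * 1.094238 = 3675.5 m/s

3675.5


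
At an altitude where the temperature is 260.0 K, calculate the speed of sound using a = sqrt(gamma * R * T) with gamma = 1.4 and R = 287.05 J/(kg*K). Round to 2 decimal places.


Step 1: gamma * R * T = 1.4 * 287.05 * 260.0 = 104486.2
Step 2: a = sqrt(104486.2) = 323.24 m/s

323.24


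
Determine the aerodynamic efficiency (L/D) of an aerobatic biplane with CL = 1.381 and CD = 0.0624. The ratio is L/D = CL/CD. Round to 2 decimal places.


Step 1: L/D = CL / CD = 1.381 / 0.0624
Step 2: L/D = 22.13

22.13


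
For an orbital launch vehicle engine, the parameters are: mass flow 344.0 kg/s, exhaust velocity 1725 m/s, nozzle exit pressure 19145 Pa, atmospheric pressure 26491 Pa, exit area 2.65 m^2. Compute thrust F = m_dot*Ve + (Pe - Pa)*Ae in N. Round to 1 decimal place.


Step 1: Momentum thrust = m_dot * Ve = 344.0 * 1725 = 593400.0 N
Step 2: Pressure thrust = (Pe - Pa) * Ae = (19145 - 26491) * 2.65 = -19466.90 N
Step 3: Total thrust F = 593400.0 + -19466.90 = 573933.1 N

573933.1


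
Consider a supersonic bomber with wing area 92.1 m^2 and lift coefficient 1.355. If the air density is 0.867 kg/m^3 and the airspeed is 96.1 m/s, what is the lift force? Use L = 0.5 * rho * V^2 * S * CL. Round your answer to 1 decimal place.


Step 1: Calculate dynamic pressure q = 0.5 * 0.867 * 96.1^2 = 0.5 * 0.867 * 9235.21 = 4003.4635 Pa
Step 2: Multiply by wing area and lift coefficient: L = 4003.4635 * 92.1 * 1.355
Step 3: L = 368718.9916 * 1.355 = 499614.2 N

499614.2


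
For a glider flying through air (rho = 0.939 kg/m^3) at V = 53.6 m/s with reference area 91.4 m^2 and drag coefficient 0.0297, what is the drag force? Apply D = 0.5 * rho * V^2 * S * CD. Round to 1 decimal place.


Step 1: Dynamic pressure q = 0.5 * 0.939 * 53.6^2 = 1348.8547 Pa
Step 2: Drag D = q * S * CD = 1348.8547 * 91.4 * 0.0297
Step 3: D = 3661.6 N

3661.6


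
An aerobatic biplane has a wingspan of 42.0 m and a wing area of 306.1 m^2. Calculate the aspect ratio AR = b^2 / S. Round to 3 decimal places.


Step 1: b^2 = 42.0^2 = 1764.0
Step 2: AR = 1764.0 / 306.1 = 5.763

5.763


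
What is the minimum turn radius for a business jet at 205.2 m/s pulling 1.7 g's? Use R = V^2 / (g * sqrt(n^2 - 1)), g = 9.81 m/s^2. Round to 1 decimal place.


Step 1: V^2 = 205.2^2 = 42107.04
Step 2: n^2 - 1 = 1.7^2 - 1 = 1.89
Step 3: sqrt(1.89) = 1.374773
Step 4: R = 42107.04 / (9.81 * 1.374773) = 3122.2 m

3122.2


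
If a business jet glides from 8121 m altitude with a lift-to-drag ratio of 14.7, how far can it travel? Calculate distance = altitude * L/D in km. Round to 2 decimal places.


Step 1: Glide distance = altitude * L/D = 8121 * 14.7 = 119378.7 m
Step 2: Convert to km: 119378.7 / 1000 = 119.38 km

119.38


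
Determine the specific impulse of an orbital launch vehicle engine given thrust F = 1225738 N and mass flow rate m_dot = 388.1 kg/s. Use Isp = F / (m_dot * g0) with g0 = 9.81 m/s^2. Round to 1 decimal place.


Step 1: m_dot * g0 = 388.1 * 9.81 = 3807.26
Step 2: Isp = 1225738 / 3807.26 = 321.9 s

321.9


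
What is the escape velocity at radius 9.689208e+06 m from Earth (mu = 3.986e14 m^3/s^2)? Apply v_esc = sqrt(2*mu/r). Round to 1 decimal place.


Step 1: 2*mu/r = 2 * 3.986e14 / 9.689208e+06 = 82277106.6531
Step 2: v_esc = sqrt(82277106.6531) = 9070.7 m/s

9070.7


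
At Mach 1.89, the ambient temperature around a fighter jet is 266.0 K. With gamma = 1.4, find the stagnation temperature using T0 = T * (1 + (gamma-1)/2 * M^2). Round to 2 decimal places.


Step 1: (gamma-1)/2 = 0.2
Step 2: M^2 = 3.5721
Step 3: 1 + 0.2 * 3.5721 = 1.71442
Step 4: T0 = 266.0 * 1.71442 = 456.04 K

456.04


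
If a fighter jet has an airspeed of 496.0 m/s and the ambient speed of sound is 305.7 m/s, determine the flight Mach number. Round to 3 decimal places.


Step 1: M = V / a = 496.0 / 305.7
Step 2: M = 1.623

1.623


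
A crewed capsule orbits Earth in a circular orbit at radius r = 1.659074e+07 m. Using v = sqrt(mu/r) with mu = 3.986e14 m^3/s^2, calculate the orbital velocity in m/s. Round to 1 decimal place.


Step 1: mu / r = 3.986e14 / 1.659074e+07 = 24025450.3416
Step 2: v = sqrt(24025450.3416) = 4901.6 m/s

4901.6


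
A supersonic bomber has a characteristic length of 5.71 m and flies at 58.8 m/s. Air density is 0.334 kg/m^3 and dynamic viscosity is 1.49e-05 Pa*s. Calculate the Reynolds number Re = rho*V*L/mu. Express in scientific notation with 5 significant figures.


Step 1: Numerator = rho * V * L = 0.334 * 58.8 * 5.71 = 112.139832
Step 2: Re = 112.139832 / 1.49e-05
Step 3: Re = 7.5262e+06

7.5262e+06


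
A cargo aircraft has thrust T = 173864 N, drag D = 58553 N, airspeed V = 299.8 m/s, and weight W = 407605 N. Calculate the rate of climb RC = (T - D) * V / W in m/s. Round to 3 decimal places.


Step 1: Excess thrust = T - D = 173864 - 58553 = 115311 N
Step 2: Excess power = 115311 * 299.8 = 34570237.8 W
Step 3: RC = 34570237.8 / 407605 = 84.813 m/s

84.813


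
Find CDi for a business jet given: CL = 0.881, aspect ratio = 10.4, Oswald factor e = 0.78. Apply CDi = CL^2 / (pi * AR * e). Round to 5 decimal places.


Step 1: CL^2 = 0.881^2 = 0.776161
Step 2: pi * AR * e = 3.14159 * 10.4 * 0.78 = 25.4846
Step 3: CDi = 0.776161 / 25.4846 = 0.03046

0.03046


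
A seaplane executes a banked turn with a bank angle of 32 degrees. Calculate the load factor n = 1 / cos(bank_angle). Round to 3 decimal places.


Step 1: Convert 32 degrees to radians = 0.558505
Step 2: cos(32 deg) = 0.848048
Step 3: n = 1 / 0.848048 = 1.179

1.179


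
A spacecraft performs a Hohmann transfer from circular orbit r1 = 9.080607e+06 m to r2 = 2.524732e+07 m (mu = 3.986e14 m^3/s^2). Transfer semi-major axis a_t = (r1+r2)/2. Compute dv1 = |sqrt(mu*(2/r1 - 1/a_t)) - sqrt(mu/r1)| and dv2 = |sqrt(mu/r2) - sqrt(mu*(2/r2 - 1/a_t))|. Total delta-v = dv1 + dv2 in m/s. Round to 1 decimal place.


Step 1: Transfer semi-major axis a_t = (9.080607e+06 + 2.524732e+07) / 2 = 1.716396e+07 m
Step 2: v1 (circular at r1) = sqrt(mu/r1) = 6625.39 m/s
Step 3: v_t1 = sqrt(mu*(2/r1 - 1/a_t)) = 8035.45 m/s
Step 4: dv1 = |8035.45 - 6625.39| = 1410.06 m/s
Step 5: v2 (circular at r2) = 3973.39 m/s, v_t2 = 2890.08 m/s
Step 6: dv2 = |3973.39 - 2890.08| = 1083.31 m/s
Step 7: Total delta-v = 1410.06 + 1083.31 = 2493.4 m/s

2493.4


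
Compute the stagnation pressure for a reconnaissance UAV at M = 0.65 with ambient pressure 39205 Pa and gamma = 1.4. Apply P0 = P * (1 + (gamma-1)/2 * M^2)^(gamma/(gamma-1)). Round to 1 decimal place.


Step 1: (gamma-1)/2 * M^2 = 0.2 * 0.4225 = 0.0845
Step 2: 1 + 0.0845 = 1.0845
Step 3: Exponent gamma/(gamma-1) = 3.5
Step 4: P0 = 39205 * 1.0845^3.5 = 52076.9 Pa

52076.9


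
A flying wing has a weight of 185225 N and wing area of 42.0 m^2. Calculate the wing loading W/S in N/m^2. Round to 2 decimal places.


Step 1: Wing loading = W / S = 185225 / 42.0
Step 2: Wing loading = 4410.12 N/m^2

4410.12


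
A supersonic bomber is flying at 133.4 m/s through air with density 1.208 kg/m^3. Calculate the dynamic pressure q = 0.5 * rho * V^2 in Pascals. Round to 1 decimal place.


Step 1: V^2 = 133.4^2 = 17795.56
Step 2: q = 0.5 * 1.208 * 17795.56
Step 3: q = 10748.5 Pa

10748.5


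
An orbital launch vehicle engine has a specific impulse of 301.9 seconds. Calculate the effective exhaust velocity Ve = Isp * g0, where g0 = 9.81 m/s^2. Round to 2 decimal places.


Step 1: Ve = Isp * g0 = 301.9 * 9.81
Step 2: Ve = 2961.64 m/s

2961.64


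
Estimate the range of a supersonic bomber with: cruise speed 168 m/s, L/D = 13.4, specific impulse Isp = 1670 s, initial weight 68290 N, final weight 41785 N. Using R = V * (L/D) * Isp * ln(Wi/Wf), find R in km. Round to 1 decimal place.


Step 1: Coefficient = V * (L/D) * Isp = 168 * 13.4 * 1670 = 3759504.0 m
Step 2: Wi/Wf = 68290 / 41785 = 1.634319
Step 3: ln(1.634319) = 0.491226
Step 4: R = 3759504.0 * 0.491226 = 1846765.8 m = 1846.8 km

1846.8


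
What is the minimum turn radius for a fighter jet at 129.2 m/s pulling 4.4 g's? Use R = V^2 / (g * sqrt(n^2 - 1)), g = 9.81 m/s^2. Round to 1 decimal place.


Step 1: V^2 = 129.2^2 = 16692.64
Step 2: n^2 - 1 = 4.4^2 - 1 = 18.36
Step 3: sqrt(18.36) = 4.284857
Step 4: R = 16692.64 / (9.81 * 4.284857) = 397.1 m

397.1


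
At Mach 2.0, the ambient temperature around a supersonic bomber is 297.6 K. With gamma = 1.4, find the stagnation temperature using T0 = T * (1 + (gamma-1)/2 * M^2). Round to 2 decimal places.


Step 1: (gamma-1)/2 = 0.2
Step 2: M^2 = 4.0
Step 3: 1 + 0.2 * 4.0 = 1.8
Step 4: T0 = 297.6 * 1.8 = 535.68 K

535.68


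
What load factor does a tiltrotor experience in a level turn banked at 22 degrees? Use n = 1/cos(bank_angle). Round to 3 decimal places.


Step 1: Convert 22 degrees to radians = 0.383972
Step 2: cos(22 deg) = 0.927184
Step 3: n = 1 / 0.927184 = 1.079

1.079


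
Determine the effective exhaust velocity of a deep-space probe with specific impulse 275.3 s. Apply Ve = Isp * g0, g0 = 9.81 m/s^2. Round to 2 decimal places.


Step 1: Ve = Isp * g0 = 275.3 * 9.81
Step 2: Ve = 2700.69 m/s

2700.69


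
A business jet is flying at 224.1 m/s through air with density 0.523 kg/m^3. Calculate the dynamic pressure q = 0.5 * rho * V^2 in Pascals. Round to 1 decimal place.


Step 1: V^2 = 224.1^2 = 50220.81
Step 2: q = 0.5 * 0.523 * 50220.81
Step 3: q = 13132.7 Pa

13132.7


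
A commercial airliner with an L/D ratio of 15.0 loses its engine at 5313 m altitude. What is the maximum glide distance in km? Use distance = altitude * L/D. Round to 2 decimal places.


Step 1: Glide distance = altitude * L/D = 5313 * 15.0 = 79695.0 m
Step 2: Convert to km: 79695.0 / 1000 = 79.70 km

79.70


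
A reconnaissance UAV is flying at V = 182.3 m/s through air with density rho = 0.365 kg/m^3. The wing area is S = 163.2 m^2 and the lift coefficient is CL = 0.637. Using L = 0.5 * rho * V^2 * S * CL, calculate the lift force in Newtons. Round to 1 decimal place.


Step 1: Calculate dynamic pressure q = 0.5 * 0.365 * 182.3^2 = 0.5 * 0.365 * 33233.29 = 6065.0754 Pa
Step 2: Multiply by wing area and lift coefficient: L = 6065.0754 * 163.2 * 0.637
Step 3: L = 989820.3094 * 0.637 = 630515.5 N

630515.5


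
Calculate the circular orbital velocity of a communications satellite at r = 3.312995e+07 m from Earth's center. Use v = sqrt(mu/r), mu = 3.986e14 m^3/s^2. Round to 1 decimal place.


Step 1: mu / r = 3.986e14 / 3.312995e+07 = 12031409.646
Step 2: v = sqrt(12031409.646) = 3468.6 m/s

3468.6


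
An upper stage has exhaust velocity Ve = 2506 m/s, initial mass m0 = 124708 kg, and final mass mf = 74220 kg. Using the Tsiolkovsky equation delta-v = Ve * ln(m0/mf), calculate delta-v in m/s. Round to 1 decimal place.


Step 1: Mass ratio m0/mf = 124708 / 74220 = 1.680248
Step 2: ln(1.680248) = 0.518941
Step 3: delta-v = 2506 * 0.518941 = 1300.5 m/s

1300.5


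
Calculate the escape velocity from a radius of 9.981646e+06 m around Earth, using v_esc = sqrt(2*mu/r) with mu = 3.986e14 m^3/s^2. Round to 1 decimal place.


Step 1: 2*mu/r = 2 * 3.986e14 / 9.981646e+06 = 79866587.134
Step 2: v_esc = sqrt(79866587.134) = 8936.8 m/s

8936.8


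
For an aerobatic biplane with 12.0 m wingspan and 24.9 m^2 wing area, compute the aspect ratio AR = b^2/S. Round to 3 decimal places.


Step 1: b^2 = 12.0^2 = 144.0
Step 2: AR = 144.0 / 24.9 = 5.783

5.783


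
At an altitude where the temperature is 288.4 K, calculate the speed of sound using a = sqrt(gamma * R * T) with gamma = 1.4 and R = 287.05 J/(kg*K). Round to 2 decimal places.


Step 1: gamma * R * T = 1.4 * 287.05 * 288.4 = 115899.308
Step 2: a = sqrt(115899.308) = 340.44 m/s

340.44


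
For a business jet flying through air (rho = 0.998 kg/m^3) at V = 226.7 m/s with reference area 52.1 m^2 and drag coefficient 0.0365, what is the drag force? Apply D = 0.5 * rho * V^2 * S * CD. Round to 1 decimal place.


Step 1: Dynamic pressure q = 0.5 * 0.998 * 226.7^2 = 25645.0521 Pa
Step 2: Drag D = q * S * CD = 25645.0521 * 52.1 * 0.0365
Step 3: D = 48767.9 N

48767.9


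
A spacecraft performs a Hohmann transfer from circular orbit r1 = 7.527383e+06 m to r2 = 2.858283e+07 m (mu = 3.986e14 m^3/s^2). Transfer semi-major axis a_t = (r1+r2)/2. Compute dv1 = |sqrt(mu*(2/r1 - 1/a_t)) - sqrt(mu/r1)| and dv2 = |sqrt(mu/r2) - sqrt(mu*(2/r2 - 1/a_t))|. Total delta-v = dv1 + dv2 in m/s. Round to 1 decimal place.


Step 1: Transfer semi-major axis a_t = (7.527383e+06 + 2.858283e+07) / 2 = 1.805511e+07 m
Step 2: v1 (circular at r1) = sqrt(mu/r1) = 7276.9 m/s
Step 3: v_t1 = sqrt(mu*(2/r1 - 1/a_t)) = 9155.86 m/s
Step 4: dv1 = |9155.86 - 7276.9| = 1878.96 m/s
Step 5: v2 (circular at r2) = 3734.36 m/s, v_t2 = 2411.23 m/s
Step 6: dv2 = |3734.36 - 2411.23| = 1323.13 m/s
Step 7: Total delta-v = 1878.96 + 1323.13 = 3202.1 m/s

3202.1


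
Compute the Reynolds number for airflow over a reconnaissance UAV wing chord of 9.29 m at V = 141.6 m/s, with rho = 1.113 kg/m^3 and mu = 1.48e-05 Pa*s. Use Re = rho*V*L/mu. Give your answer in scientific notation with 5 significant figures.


Step 1: Numerator = rho * V * L = 1.113 * 141.6 * 9.29 = 1464.111432
Step 2: Re = 1464.111432 / 1.48e-05
Step 3: Re = 9.8926e+07

9.8926e+07


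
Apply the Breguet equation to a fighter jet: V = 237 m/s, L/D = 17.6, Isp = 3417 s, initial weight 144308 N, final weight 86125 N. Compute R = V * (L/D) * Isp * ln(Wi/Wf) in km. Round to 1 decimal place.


Step 1: Coefficient = V * (L/D) * Isp = 237 * 17.6 * 3417 = 14252990.4 m
Step 2: Wi/Wf = 144308 / 86125 = 1.675565
Step 3: ln(1.675565) = 0.51615
Step 4: R = 14252990.4 * 0.51615 = 7356683.5 m = 7356.7 km

7356.7


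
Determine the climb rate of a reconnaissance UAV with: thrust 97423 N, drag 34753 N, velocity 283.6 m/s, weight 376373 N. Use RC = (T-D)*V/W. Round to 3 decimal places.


Step 1: Excess thrust = T - D = 97423 - 34753 = 62670 N
Step 2: Excess power = 62670 * 283.6 = 17773212.0 W
Step 3: RC = 17773212.0 / 376373 = 47.222 m/s

47.222


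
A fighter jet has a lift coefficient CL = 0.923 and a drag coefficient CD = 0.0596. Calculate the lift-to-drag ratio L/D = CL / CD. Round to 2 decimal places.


Step 1: L/D = CL / CD = 0.923 / 0.0596
Step 2: L/D = 15.49

15.49


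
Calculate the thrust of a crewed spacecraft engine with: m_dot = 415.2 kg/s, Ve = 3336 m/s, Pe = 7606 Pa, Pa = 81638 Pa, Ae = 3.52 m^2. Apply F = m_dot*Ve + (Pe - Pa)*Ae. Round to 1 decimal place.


Step 1: Momentum thrust = m_dot * Ve = 415.2 * 3336 = 1385107.2 N
Step 2: Pressure thrust = (Pe - Pa) * Ae = (7606 - 81638) * 3.52 = -260592.64 N
Step 3: Total thrust F = 1385107.2 + -260592.64 = 1124514.6 N

1124514.6


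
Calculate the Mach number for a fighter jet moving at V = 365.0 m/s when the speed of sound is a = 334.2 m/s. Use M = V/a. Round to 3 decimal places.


Step 1: M = V / a = 365.0 / 334.2
Step 2: M = 1.092

1.092


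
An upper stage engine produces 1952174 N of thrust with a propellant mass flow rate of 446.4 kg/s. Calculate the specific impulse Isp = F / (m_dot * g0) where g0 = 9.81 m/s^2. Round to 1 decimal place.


Step 1: m_dot * g0 = 446.4 * 9.81 = 4379.18
Step 2: Isp = 1952174 / 4379.18 = 445.8 s

445.8


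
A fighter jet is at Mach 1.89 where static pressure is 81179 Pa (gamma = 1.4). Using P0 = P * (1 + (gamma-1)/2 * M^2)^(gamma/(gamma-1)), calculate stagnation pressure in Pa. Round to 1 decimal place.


Step 1: (gamma-1)/2 * M^2 = 0.2 * 3.5721 = 0.71442
Step 2: 1 + 0.71442 = 1.71442
Step 3: Exponent gamma/(gamma-1) = 3.5
Step 4: P0 = 81179 * 1.71442^3.5 = 535616.5 Pa

535616.5


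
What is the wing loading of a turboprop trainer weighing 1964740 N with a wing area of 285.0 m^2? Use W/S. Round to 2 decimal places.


Step 1: Wing loading = W / S = 1964740 / 285.0
Step 2: Wing loading = 6893.82 N/m^2

6893.82


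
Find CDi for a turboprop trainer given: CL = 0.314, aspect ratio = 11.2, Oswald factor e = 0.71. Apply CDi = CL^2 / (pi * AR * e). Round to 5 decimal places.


Step 1: CL^2 = 0.314^2 = 0.098596
Step 2: pi * AR * e = 3.14159 * 11.2 * 0.71 = 24.981945
Step 3: CDi = 0.098596 / 24.981945 = 0.00395

0.00395
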